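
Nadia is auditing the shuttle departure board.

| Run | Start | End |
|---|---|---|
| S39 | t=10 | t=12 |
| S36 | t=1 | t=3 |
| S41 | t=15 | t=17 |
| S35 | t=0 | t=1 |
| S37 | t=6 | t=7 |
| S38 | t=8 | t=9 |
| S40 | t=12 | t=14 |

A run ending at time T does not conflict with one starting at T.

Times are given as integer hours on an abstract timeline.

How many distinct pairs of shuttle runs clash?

Sorted by start: S35, S36, S37, S38, S39, S40, S41.
S36 starts exactly when S35 ends (back-to-back, no overlap) — done with S35.
S37 starts after S36 ends — done with S36.
S38 starts after S37 ends — done with S37.
S39 starts after S38 ends — done with S38.
S40 starts exactly when S39 ends (back-to-back, no overlap) — done with S39.
S41 starts after S40 ends.
No pair overlaps.

0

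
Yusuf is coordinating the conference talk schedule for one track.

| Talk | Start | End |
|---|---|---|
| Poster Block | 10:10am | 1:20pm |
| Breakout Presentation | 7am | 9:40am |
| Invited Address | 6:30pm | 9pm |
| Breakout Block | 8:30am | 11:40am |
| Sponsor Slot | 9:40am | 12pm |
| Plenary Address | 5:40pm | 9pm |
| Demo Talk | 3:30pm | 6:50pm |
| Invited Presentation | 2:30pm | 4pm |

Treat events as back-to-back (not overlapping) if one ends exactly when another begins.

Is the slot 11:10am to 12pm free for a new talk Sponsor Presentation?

No — it overlaps Breakout Block, Poster Block, Sponsor Slot

Breakout Presentation: ends 9:40am at or before Sponsor Presentation starts 11:10am → clear.
Breakout Block: starts 8:30am before Sponsor Presentation ends 12pm, and ends 11:40am after Sponsor Presentation starts 11:10am → overlap.
Sponsor Slot: starts 9:40am before Sponsor Presentation ends 12pm, and ends 12pm after Sponsor Presentation starts 11:10am → overlap.
Poster Block: starts 10:10am before Sponsor Presentation ends 12pm, and ends 1:20pm after Sponsor Presentation starts 11:10am → overlap.
Invited Presentation: starts 2:30pm at or after Sponsor Presentation ends 12pm → clear.
Demo Talk: starts 3:30pm at or after Sponsor Presentation ends 12pm → clear.
Plenary Address: starts 5:40pm at or after Sponsor Presentation ends 12pm → clear.
Invited Address: starts 6:30pm at or after Sponsor Presentation ends 12pm → clear.
Sponsor Presentation overlaps Breakout Block, Poster Block, Sponsor Slot.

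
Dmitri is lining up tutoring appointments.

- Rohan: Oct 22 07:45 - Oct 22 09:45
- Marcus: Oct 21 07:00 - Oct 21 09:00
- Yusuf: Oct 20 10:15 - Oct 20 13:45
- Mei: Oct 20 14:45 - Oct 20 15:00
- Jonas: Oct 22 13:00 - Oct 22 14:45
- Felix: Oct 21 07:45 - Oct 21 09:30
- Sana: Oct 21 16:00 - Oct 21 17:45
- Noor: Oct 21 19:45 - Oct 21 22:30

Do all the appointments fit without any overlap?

Two intervals overlap when each starts before the other ends.
Sorted by start: Yusuf, Mei, Marcus, Felix, Sana, Noor, Rohan, Jonas.
Mei starts after Yusuf ends — done with Yusuf.
Marcus starts after Mei ends — done with Mei.
Felix starts before Marcus ends → Marcus and Felix overlap.
That's a conflict, so the schedule is not conflict-free.

No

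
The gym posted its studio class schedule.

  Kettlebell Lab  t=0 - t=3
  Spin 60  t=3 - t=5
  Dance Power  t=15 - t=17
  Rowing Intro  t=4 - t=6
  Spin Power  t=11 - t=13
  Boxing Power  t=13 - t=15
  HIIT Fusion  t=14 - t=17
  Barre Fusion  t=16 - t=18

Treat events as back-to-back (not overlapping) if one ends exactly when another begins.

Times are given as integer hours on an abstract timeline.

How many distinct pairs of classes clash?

Sorted by start: Kettlebell Lab, Spin 60, Rowing Intro, Spin Power, Boxing Power, HIIT Fusion, Dance Power, Barre Fusion.
Spin 60 starts exactly when Kettlebell Lab ends (back-to-back, no overlap), so Kettlebell Lab has no further overlaps.
Rowing Intro starts before Spin 60 ends → Spin 60 and Rowing Intro overlap.
Spin Power starts after Spin 60 ends, so Spin 60 has no further overlaps.
Spin Power starts after Rowing Intro ends, so Rowing Intro has no further overlaps.
Boxing Power starts exactly when Spin Power ends (back-to-back, no overlap), so Spin Power has no further overlaps.
HIIT Fusion starts before Boxing Power ends → Boxing Power and HIIT Fusion overlap.
Dance Power starts exactly when Boxing Power ends (back-to-back, no overlap), so Boxing Power has no further overlaps.
Dance Power starts before HIIT Fusion ends → HIIT Fusion and Dance Power overlap.
Barre Fusion starts before HIIT Fusion ends → HIIT Fusion and Barre Fusion overlap.
Barre Fusion starts before Dance Power ends → Dance Power and Barre Fusion overlap.
Overlapping pairs: Barre Fusion & Dance Power, Barre Fusion & HIIT Fusion, Boxing Power & HIIT Fusion, Dance Power & HIIT Fusion, Rowing Intro & Spin 60 — 5 in total.

5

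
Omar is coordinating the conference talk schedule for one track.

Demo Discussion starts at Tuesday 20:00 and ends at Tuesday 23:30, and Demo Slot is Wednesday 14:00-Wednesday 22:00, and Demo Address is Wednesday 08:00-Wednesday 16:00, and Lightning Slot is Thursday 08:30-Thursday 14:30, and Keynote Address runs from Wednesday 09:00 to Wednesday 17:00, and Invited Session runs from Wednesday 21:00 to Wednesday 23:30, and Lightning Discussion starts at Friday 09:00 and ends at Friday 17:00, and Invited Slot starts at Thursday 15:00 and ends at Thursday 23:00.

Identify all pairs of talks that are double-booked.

Demo Address & Demo Slot, Demo Address & Keynote Address, Demo Slot & Invited Session, Demo Slot & Keynote Address

Sorted by start: Demo Discussion, Demo Address, Keynote Address, Demo Slot, Invited Session, Lightning Slot, Invited Slot, Lightning Discussion.
Demo Address starts after Demo Discussion ends, so Demo Discussion has no further overlaps.
Keynote Address starts before Demo Address ends → Demo Address and Keynote Address overlap.
Demo Slot starts before Demo Address ends → Demo Address and Demo Slot overlap.
Invited Session starts after Demo Address ends, so Demo Address has no further overlaps.
Demo Slot starts before Keynote Address ends → Keynote Address and Demo Slot overlap.
Invited Session starts after Keynote Address ends, so Keynote Address has no further overlaps.
Invited Session starts before Demo Slot ends → Demo Slot and Invited Session overlap.
Lightning Slot starts after Demo Slot ends, so Demo Slot has no further overlaps.
Lightning Slot starts after Invited Session ends, so Invited Session has no further overlaps.
Invited Slot starts after Lightning Slot ends, so Lightning Slot has no further overlaps.
Lightning Discussion starts after Invited Slot ends.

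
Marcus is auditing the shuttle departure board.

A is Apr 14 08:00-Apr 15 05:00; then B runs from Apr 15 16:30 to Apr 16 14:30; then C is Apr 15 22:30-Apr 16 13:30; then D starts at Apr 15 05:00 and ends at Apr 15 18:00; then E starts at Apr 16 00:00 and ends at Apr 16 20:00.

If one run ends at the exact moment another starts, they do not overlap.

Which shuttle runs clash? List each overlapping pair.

Sorted by start: A, D, B, C, E.
D starts exactly when A ends (back-to-back, no overlap); A is clear from here.
B starts before D ends → D and B overlap.
C starts after D ends; D is clear from here.
C starts before B ends → B and C overlap.
E starts before B ends → B and E overlap.
E starts before C ends → C and E overlap.

B & C, B & D, B & E, C & E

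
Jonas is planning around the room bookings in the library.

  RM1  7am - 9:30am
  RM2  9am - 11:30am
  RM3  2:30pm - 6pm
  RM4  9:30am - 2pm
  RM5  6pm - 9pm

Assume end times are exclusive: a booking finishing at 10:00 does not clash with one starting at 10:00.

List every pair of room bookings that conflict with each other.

Two intervals overlap when each starts before the other ends.
Sorted by start: RM1, RM2, RM4, RM3, RM5.
RM2 starts before RM1 ends → RM1 and RM2 overlap.
RM4 starts exactly when RM1 ends (back-to-back, no overlap); RM1 is clear from here.
RM4 starts before RM2 ends → RM2 and RM4 overlap.
RM3 starts after RM2 ends; RM2 is clear from here.
RM3 starts after RM4 ends; RM4 is clear from here.
RM5 starts exactly when RM3 ends (back-to-back, no overlap).

RM1 & RM2, RM2 & RM4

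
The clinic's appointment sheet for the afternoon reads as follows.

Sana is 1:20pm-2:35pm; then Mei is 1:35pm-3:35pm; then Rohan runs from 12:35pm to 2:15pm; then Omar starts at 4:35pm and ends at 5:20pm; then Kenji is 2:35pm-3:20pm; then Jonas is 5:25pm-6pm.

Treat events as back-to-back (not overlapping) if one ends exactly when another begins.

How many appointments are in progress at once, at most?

Sort all start/end points and keep a running count:
12:35pm start Rohan → 1
1:20pm start Sana → 2
1:35pm start Mei → 3
2:15pm end Rohan → 2
2:35pm end Sana → 1
2:35pm start Kenji → 2
3:20pm end Kenji → 1
3:35pm end Mei → 0
4:35pm start Omar → 1
5:20pm end Omar → 0
5:25pm start Jonas → 1
6pm end Jonas → 0
Peak is 3, at 1:35pm (Mei, Rohan, Sana).

3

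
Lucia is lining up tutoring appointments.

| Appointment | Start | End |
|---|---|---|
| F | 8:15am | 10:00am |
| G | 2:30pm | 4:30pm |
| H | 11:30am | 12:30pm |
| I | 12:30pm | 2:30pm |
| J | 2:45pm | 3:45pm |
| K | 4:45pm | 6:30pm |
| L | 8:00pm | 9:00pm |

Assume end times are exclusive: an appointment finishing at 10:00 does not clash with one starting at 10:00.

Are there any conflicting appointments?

Two intervals overlap when each starts before the other ends.
Sorted by start: F, H, I, G, J, K, L.
H starts after F ends, so F has no further overlaps.
I starts exactly when H ends (back-to-back, no overlap), so H has no further overlaps.
G starts exactly when I ends (back-to-back, no overlap), so I has no further overlaps.
J starts before G ends → G and J overlap.
That's a conflict, so the schedule is not conflict-free.

Yes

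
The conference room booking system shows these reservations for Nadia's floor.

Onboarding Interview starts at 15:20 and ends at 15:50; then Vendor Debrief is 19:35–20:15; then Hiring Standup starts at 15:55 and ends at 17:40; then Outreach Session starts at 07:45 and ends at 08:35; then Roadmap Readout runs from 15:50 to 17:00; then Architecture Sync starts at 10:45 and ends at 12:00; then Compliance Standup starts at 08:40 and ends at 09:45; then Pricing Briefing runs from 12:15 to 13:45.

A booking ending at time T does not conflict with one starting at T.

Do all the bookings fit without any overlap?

Two intervals overlap when each starts before the other ends.
Sorted by start: Outreach Session, Compliance Standup, Architecture Sync, Pricing Briefing, Onboarding Interview, Roadmap Readout, Hiring Standup, Vendor Debrief.
Compliance Standup starts after Outreach Session ends; Outreach Session is clear from here.
Architecture Sync starts after Compliance Standup ends; Compliance Standup is clear from here.
Pricing Briefing starts after Architecture Sync ends; Architecture Sync is clear from here.
Onboarding Interview starts after Pricing Briefing ends; Pricing Briefing is clear from here.
Roadmap Readout starts exactly when Onboarding Interview ends (back-to-back, no overlap); Onboarding Interview is clear from here.
Hiring Standup starts before Roadmap Readout ends → Roadmap Readout and Hiring Standup overlap.
That's a conflict, so the schedule is not conflict-free.

No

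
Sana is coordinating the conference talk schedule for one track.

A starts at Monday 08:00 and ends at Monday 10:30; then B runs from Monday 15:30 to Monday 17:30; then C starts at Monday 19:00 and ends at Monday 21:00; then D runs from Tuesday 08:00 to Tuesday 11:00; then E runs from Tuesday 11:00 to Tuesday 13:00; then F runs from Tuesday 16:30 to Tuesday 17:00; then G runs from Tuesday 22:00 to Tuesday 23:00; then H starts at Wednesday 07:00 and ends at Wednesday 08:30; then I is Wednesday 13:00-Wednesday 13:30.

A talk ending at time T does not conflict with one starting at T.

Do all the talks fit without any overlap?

Two intervals overlap when each starts before the other ends.
Sorted by start: A, B, C, D, E, F, G, H, I.
B starts after A ends — done with A.
C starts after B ends — done with B.
D starts after C ends — done with C.
E starts exactly when D ends (back-to-back, no overlap) — done with D.
F starts after E ends — done with E.
G starts after F ends — done with F.
H starts after G ends — done with G.
I starts after H ends.
Every pair is clear; the schedule has no overlaps.

Yes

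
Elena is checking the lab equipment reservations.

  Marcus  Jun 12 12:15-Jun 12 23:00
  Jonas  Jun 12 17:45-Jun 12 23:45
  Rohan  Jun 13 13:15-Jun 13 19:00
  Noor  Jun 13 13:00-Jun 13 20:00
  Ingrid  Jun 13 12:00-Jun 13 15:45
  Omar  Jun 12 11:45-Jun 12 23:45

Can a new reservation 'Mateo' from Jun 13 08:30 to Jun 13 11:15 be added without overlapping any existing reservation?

Omar: ends Jun 12 23:45 at or before Mateo starts Jun 13 08:30 → clear.
Marcus: ends Jun 12 23:00 at or before Mateo starts Jun 13 08:30 → clear.
Jonas: ends Jun 12 23:45 at or before Mateo starts Jun 13 08:30 → clear.
Ingrid: starts Jun 13 12:00 at or after Mateo ends Jun 13 11:15 → clear.
Noor: starts Jun 13 13:00 at or after Mateo ends Jun 13 11:15 → clear.
Rohan: starts Jun 13 13:15 at or after Mateo ends Jun 13 11:15 → clear.

Yes — the slot is free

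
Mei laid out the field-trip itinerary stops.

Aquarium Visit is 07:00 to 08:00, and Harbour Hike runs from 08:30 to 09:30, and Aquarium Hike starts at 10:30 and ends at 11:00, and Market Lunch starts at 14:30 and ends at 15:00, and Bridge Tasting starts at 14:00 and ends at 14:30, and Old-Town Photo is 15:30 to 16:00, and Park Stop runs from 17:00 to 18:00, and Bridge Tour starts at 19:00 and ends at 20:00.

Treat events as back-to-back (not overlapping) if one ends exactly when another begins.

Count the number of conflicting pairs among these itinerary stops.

Two intervals overlap when each starts before the other ends.
Sorted by start: Aquarium Visit, Harbour Hike, Aquarium Hike, Bridge Tasting, Market Lunch, Old-Town Photo, Park Stop, Bridge Tour.
Harbour Hike starts after Aquarium Visit ends — done with Aquarium Visit.
Aquarium Hike starts after Harbour Hike ends — done with Harbour Hike.
Bridge Tasting starts after Aquarium Hike ends — done with Aquarium Hike.
Market Lunch starts exactly when Bridge Tasting ends (back-to-back, no overlap) — done with Bridge Tasting.
Old-Town Photo starts after Market Lunch ends — done with Market Lunch.
Park Stop starts after Old-Town Photo ends — done with Old-Town Photo.
Bridge Tour starts after Park Stop ends.
No pair overlaps.

0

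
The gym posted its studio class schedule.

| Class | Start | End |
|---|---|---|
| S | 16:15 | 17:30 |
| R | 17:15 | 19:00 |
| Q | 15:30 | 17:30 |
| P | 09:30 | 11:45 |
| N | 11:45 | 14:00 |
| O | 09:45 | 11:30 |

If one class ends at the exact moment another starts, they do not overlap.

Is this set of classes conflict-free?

Check each pair: they overlap iff neither finishes before the other starts.
Sorted by start: P, O, N, Q, S, R.
O starts before P ends → P and O overlap.
That's a conflict, so the schedule is not conflict-free.

No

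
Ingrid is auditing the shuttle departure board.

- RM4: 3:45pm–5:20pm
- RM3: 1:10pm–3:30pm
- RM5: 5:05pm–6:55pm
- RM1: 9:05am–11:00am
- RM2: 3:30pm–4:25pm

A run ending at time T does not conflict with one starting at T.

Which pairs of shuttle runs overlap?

Check each pair: they overlap iff neither finishes before the other starts.
Sorted by start: RM1, RM3, RM2, RM4, RM5.
RM3 starts after RM1 ends; RM1 is clear from here.
RM2 starts exactly when RM3 ends (back-to-back, no overlap); RM3 is clear from here.
RM4 starts before RM2 ends → RM2 and RM4 overlap.
RM5 starts after RM2 ends.
RM5 starts before RM4 ends → RM4 and RM5 overlap.

RM2 & RM4, RM4 & RM5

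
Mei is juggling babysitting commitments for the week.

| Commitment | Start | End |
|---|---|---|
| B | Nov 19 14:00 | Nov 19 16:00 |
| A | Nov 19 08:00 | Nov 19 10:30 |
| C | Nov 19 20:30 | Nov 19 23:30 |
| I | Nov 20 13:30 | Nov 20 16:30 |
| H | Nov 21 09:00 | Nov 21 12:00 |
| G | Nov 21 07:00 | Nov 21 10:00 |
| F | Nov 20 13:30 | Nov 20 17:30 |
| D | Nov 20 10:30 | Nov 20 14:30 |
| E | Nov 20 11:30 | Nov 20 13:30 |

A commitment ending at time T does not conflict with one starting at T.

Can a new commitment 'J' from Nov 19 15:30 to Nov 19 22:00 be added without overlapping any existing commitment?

A: ends Nov 19 10:30 at or before J starts Nov 19 15:30 → clear.
B: starts Nov 19 14:00 before J ends Nov 19 22:00, and ends Nov 19 16:00 after J starts Nov 19 15:30 → overlap.
C: starts Nov 19 20:30 before J ends Nov 19 22:00, and ends Nov 19 23:30 after J starts Nov 19 15:30 → overlap.
D: starts Nov 20 10:30 at or after J ends Nov 19 22:00 → clear.
E: starts Nov 20 11:30 at or after J ends Nov 19 22:00 → clear.
F: starts Nov 20 13:30 at or after J ends Nov 19 22:00 → clear.
I: starts Nov 20 13:30 at or after J ends Nov 19 22:00 → clear.
G: starts Nov 21 07:00 at or after J ends Nov 19 22:00 → clear.
H: starts Nov 21 09:00 at or after J ends Nov 19 22:00 → clear.
J overlaps B, C.

No — it overlaps B, C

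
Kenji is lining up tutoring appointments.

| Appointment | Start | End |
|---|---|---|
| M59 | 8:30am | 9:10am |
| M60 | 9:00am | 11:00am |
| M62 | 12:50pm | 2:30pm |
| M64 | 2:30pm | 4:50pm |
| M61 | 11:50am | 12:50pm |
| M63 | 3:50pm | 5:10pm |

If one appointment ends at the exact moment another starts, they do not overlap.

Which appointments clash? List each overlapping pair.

Sorted by start: M59, M60, M61, M62, M64, M63.
M60 starts before M59 ends → M59 and M60 overlap.
M61 starts after M59 ends, so M59 has no further overlaps.
M61 starts after M60 ends, so M60 has no further overlaps.
M62 starts exactly when M61 ends (back-to-back, no overlap), so M61 has no further overlaps.
M64 starts exactly when M62 ends (back-to-back, no overlap), so M62 has no further overlaps.
M63 starts before M64 ends → M64 and M63 overlap.

M59 & M60, M63 & M64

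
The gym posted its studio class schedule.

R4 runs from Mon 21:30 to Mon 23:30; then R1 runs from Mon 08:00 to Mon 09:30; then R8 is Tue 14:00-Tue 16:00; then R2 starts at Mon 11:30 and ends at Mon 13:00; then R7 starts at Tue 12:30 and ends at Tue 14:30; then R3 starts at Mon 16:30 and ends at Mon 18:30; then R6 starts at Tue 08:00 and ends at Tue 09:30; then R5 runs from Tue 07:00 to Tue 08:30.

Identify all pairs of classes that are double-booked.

R5 & R6, R7 & R8

Sorted by start: R1, R2, R3, R4, R5, R6, R7, R8.
R2 starts after R1 ends; R1 is clear from here.
R3 starts after R2 ends; R2 is clear from here.
R4 starts after R3 ends; R3 is clear from here.
R5 starts after R4 ends; R4 is clear from here.
R6 starts before R5 ends → R5 and R6 overlap.
R7 starts after R5 ends; R5 is clear from here.
R7 starts after R6 ends; R6 is clear from here.
R8 starts before R7 ends → R7 and R8 overlap.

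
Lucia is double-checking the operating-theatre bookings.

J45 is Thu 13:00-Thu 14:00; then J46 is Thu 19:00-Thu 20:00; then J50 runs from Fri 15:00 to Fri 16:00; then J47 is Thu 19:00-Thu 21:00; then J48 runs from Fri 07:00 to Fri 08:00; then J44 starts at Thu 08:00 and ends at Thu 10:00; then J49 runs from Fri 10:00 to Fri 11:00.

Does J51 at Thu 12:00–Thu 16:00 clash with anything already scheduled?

J44: ends Thu 10:00 at or before J51 starts Thu 12:00 → clear.
J45: starts Thu 13:00 before J51 ends Thu 16:00, and ends Thu 14:00 after J51 starts Thu 12:00 → overlap.
J46: starts Thu 19:00 at or after J51 ends Thu 16:00 → clear.
J47: starts Thu 19:00 at or after J51 ends Thu 16:00 → clear.
J48: starts Fri 07:00 at or after J51 ends Thu 16:00 → clear.
J49: starts Fri 10:00 at or after J51 ends Thu 16:00 → clear.
J50: starts Fri 15:00 at or after J51 ends Thu 16:00 → clear.
J51 overlaps J45.

Yes — it overlaps J45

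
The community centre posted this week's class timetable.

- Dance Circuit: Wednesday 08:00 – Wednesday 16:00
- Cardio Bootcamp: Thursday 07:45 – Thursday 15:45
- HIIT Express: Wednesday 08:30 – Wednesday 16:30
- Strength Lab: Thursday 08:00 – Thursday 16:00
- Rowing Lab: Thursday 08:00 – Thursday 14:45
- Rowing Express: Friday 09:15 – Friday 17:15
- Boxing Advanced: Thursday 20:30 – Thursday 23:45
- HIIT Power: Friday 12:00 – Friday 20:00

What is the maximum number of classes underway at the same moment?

Sweep the timeline, counting +1 at each start and −1 at each end (ends before starts at a tie):
Wednesday 08:00 start Dance Circuit → 1
Wednesday 08:30 start HIIT Express → 2
Wednesday 16:00 end Dance Circuit → 1
Wednesday 16:30 end HIIT Express → 0
Thursday 07:45 start Cardio Bootcamp → 1
Thursday 08:00 start Rowing Lab → 2
Thursday 08:00 start Strength Lab → 3
Thursday 14:45 end Rowing Lab → 2
Thursday 15:45 end Cardio Bootcamp → 1
Thursday 16:00 end Strength Lab → 0
Thursday 20:30 start Boxing Advanced → 1
Thursday 23:45 end Boxing Advanced → 0
Friday 09:15 start Rowing Express → 1
Friday 12:00 start HIIT Power → 2
Friday 17:15 end Rowing Express → 1
Friday 20:00 end HIIT Power → 0
Peak is 3, at Thursday 08:00 (Cardio Bootcamp, Rowing Lab, Strength Lab).

3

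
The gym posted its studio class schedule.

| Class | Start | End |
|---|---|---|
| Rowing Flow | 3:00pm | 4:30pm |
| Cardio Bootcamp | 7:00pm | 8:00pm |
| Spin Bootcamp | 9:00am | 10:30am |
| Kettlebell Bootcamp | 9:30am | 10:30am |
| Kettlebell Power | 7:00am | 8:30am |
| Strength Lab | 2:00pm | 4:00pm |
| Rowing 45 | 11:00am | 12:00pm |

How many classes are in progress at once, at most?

Sweep the timeline, counting +1 at each start and −1 at each end (ends before starts at a tie):
7:00am start Kettlebell Power → 1
8:30am end Kettlebell Power → 0
9:00am start Spin Bootcamp → 1
9:30am start Kettlebell Bootcamp → 2
10:30am end Kettlebell Bootcamp → 1
10:30am end Spin Bootcamp → 0
11:00am start Rowing 45 → 1
12:00pm end Rowing 45 → 0
2:00pm start Strength Lab → 1
3:00pm start Rowing Flow → 2
4:00pm end Strength Lab → 1
4:30pm end Rowing Flow → 0
7:00pm start Cardio Bootcamp → 1
8:00pm end Cardio Bootcamp → 0
Peak is 2, at 9:30am (Kettlebell Bootcamp, Spin Bootcamp).

2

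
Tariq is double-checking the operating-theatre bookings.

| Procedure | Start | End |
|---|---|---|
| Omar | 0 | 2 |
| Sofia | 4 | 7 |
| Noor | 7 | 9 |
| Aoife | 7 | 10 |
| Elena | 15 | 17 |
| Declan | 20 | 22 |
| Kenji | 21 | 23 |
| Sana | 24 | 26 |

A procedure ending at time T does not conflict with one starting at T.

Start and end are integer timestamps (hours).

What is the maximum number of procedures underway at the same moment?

2

Sort all start/end points and keep a running count:
0 start Omar → 1
2 end Omar → 0
4 start Sofia → 1
7 end Sofia → 0
7 start Aoife → 1
7 start Noor → 2
9 end Noor → 1
10 end Aoife → 0
15 start Elena → 1
17 end Elena → 0
20 start Declan → 1
21 start Kenji → 2
22 end Declan → 1
23 end Kenji → 0
24 start Sana → 1
26 end Sana → 0
Peak is 2, at 7 (Aoife, Noor).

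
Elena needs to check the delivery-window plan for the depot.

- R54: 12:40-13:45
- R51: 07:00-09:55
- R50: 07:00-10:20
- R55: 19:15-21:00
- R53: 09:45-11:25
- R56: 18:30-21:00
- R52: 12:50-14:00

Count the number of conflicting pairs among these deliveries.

Two intervals overlap when each starts before the other ends.
Sorted by start: R50, R51, R53, R54, R52, R56, R55.
R51 starts before R50 ends → R50 and R51 overlap.
R53 starts before R50 ends → R50 and R53 overlap.
R54 starts after R50 ends, so nothing later overlaps R50 either.
R53 starts before R51 ends → R51 and R53 overlap.
R54 starts after R51 ends, so nothing later overlaps R51 either.
R54 starts after R53 ends, so nothing later overlaps R53 either.
R52 starts before R54 ends → R54 and R52 overlap.
R56 starts after R54 ends, so nothing later overlaps R54 either.
R56 starts after R52 ends, so nothing later overlaps R52 either.
R55 starts before R56 ends → R56 and R55 overlap.
Overlapping pairs: R50 & R51, R50 & R53, R51 & R53, R52 & R54, R55 & R56 — 5 in total.

5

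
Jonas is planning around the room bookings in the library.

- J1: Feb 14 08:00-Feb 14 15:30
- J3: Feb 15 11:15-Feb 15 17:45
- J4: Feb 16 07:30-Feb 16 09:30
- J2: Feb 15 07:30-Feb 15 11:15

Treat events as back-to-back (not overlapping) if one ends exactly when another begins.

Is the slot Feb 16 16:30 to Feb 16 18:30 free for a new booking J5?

Yes — the slot is free

J1: ends Feb 14 15:30 at or before J5 starts Feb 16 16:30 → clear.
J2: ends Feb 15 11:15 at or before J5 starts Feb 16 16:30 → clear.
J3: ends Feb 15 17:45 at or before J5 starts Feb 16 16:30 → clear.
J4: ends Feb 16 09:30 at or before J5 starts Feb 16 16:30 → clear.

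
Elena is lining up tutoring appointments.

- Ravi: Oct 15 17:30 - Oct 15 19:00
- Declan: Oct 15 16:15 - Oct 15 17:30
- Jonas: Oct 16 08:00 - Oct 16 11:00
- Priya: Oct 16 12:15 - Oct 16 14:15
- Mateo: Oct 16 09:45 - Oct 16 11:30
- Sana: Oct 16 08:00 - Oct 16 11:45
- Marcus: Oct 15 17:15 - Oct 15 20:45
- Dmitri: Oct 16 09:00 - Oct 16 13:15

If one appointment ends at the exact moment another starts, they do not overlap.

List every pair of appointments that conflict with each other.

Two intervals overlap when each starts before the other ends.
Sorted by start: Declan, Marcus, Ravi, Sana, Jonas, Dmitri, Mateo, Priya.
Marcus starts before Declan ends → Declan and Marcus overlap.
Ravi starts exactly when Declan ends (back-to-back, no overlap) — done with Declan.
Ravi starts before Marcus ends → Marcus and Ravi overlap.
Sana starts after Marcus ends — done with Marcus.
Sana starts after Ravi ends — done with Ravi.
Jonas starts before Sana ends → Sana and Jonas overlap.
Dmitri starts before Sana ends → Sana and Dmitri overlap.
Mateo starts before Sana ends → Sana and Mateo overlap.
Priya starts after Sana ends.
Dmitri starts before Jonas ends → Jonas and Dmitri overlap.
Mateo starts before Jonas ends → Jonas and Mateo overlap.
Priya starts after Jonas ends.
Mateo starts before Dmitri ends → Dmitri and Mateo overlap.
Priya starts before Dmitri ends → Dmitri and Priya overlap.
Priya starts after Mateo ends.

Declan & Marcus, Dmitri & Jonas, Dmitri & Mateo, Dmitri & Priya, Dmitri & Sana, Jonas & Mateo, Jonas & Sana, Marcus & Ravi, Mateo & Sana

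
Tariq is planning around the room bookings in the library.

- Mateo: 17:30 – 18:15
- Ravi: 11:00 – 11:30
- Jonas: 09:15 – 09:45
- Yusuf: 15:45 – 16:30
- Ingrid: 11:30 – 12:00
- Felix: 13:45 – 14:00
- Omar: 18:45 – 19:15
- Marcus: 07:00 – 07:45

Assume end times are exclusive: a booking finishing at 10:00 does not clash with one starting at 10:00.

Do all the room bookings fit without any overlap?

Sorted by start: Marcus, Jonas, Ravi, Ingrid, Felix, Yusuf, Mateo, Omar.
Jonas starts after Marcus ends — done with Marcus.
Ravi starts after Jonas ends — done with Jonas.
Ingrid starts exactly when Ravi ends (back-to-back, no overlap) — done with Ravi.
Felix starts after Ingrid ends — done with Ingrid.
Yusuf starts after Felix ends — done with Felix.
Mateo starts after Yusuf ends — done with Yusuf.
Omar starts after Mateo ends.
Every pair is clear; the schedule has no overlaps.

Yes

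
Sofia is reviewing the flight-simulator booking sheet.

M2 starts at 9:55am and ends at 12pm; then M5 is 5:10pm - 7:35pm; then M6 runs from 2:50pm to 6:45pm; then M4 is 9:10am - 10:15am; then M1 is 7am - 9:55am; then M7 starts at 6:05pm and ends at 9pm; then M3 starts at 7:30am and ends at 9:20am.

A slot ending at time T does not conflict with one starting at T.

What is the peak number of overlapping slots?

Sort all start/end points and keep a running count:
7am start M1 → 1
7:30am start M3 → 2
9:10am start M4 → 3
9:20am end M3 → 2
9:55am end M1 → 1
9:55am start M2 → 2
10:15am end M4 → 1
12pm end M2 → 0
2:50pm start M6 → 1
5:10pm start M5 → 2
6:05pm start M7 → 3
6:45pm end M6 → 2
7:35pm end M5 → 1
9pm end M7 → 0
Peak is 3, at 9:10am (M1, M3, M4).

3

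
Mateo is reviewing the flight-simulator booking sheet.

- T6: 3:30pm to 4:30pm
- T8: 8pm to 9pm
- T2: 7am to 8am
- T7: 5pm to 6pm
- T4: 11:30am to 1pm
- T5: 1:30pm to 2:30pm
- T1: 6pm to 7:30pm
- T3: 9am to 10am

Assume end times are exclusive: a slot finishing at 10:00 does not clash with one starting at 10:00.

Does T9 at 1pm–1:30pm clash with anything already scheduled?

T2: ends 8am at or before T9 starts 1pm → clear.
T3: ends 10am at or before T9 starts 1pm → clear.
T4: ends 1pm at or before T9 starts 1pm → clear.
T5: starts 1:30pm at or after T9 ends 1:30pm → clear.
T6: starts 3:30pm at or after T9 ends 1:30pm → clear.
T7: starts 5pm at or after T9 ends 1:30pm → clear.
T1: starts 6pm at or after T9 ends 1:30pm → clear.
T8: starts 8pm at or after T9 ends 1:30pm → clear.

No — it doesn't clash with anything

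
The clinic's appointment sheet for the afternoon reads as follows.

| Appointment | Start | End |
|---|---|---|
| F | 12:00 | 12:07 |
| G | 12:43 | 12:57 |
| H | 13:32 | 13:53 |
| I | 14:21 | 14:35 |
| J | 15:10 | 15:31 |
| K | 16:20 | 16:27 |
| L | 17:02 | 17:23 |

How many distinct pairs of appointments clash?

Sorted by start: F, G, H, I, J, K, L.
G starts after F ends; F is clear from here.
H starts after G ends; G is clear from here.
I starts after H ends; H is clear from here.
J starts after I ends; I is clear from here.
K starts after J ends; J is clear from here.
L starts after K ends.
No pair overlaps.

0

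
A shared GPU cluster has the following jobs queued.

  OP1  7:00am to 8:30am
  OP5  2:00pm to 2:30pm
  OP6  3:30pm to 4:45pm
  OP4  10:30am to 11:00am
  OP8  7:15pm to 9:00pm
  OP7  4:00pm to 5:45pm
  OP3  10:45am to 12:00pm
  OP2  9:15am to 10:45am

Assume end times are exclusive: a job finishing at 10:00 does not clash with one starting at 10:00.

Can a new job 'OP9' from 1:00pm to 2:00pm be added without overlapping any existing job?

OP1: ends 8:30am at or before OP9 starts 1:00pm → clear.
OP2: ends 10:45am at or before OP9 starts 1:00pm → clear.
OP4: ends 11:00am at or before OP9 starts 1:00pm → clear.
OP3: ends 12:00pm at or before OP9 starts 1:00pm → clear.
OP5: starts 2:00pm at or after OP9 ends 2:00pm → clear.
OP6: starts 3:30pm at or after OP9 ends 2:00pm → clear.
OP7: starts 4:00pm at or after OP9 ends 2:00pm → clear.
OP8: starts 7:15pm at or after OP9 ends 2:00pm → clear.

Yes — the slot is free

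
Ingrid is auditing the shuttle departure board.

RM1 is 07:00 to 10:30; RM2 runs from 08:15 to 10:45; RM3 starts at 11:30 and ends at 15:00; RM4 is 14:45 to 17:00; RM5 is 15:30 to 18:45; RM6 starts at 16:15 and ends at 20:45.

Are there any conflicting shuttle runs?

Sorted by start: RM1, RM2, RM3, RM4, RM5, RM6.
RM2 starts before RM1 ends → RM1 and RM2 overlap.
That's a conflict, so the schedule is not conflict-free.

Yes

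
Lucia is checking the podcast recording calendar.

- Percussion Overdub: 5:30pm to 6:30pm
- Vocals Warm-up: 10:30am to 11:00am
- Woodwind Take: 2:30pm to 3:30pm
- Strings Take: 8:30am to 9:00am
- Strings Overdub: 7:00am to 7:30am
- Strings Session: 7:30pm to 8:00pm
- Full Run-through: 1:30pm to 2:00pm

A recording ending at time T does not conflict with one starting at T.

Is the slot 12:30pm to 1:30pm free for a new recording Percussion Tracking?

Strings Overdub: ends 7:30am at or before Percussion Tracking starts 12:30pm → clear.
Strings Take: ends 9:00am at or before Percussion Tracking starts 12:30pm → clear.
Vocals Warm-up: ends 11:00am at or before Percussion Tracking starts 12:30pm → clear.
Full Run-through: starts 1:30pm at or after Percussion Tracking ends 1:30pm → clear.
Woodwind Take: starts 2:30pm at or after Percussion Tracking ends 1:30pm → clear.
Percussion Overdub: starts 5:30pm at or after Percussion Tracking ends 1:30pm → clear.
Strings Session: starts 7:30pm at or after Percussion Tracking ends 1:30pm → clear.

Yes — the slot is free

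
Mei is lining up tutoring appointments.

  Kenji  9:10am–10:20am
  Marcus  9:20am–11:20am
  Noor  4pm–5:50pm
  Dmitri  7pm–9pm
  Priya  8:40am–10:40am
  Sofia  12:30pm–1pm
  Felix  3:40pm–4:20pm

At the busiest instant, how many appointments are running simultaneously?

3

Sort all start/end points and keep a running count:
8:40am start Priya → 1
9:10am start Kenji → 2
9:20am start Marcus → 3
10:20am end Kenji → 2
10:40am end Priya → 1
11:20am end Marcus → 0
12:30pm start Sofia → 1
1pm end Sofia → 0
3:40pm start Felix → 1
4pm start Noor → 2
4:20pm end Felix → 1
5:50pm end Noor → 0
7pm start Dmitri → 1
9pm end Dmitri → 0
Peak is 3, at 9:20am (Kenji, Marcus, Priya).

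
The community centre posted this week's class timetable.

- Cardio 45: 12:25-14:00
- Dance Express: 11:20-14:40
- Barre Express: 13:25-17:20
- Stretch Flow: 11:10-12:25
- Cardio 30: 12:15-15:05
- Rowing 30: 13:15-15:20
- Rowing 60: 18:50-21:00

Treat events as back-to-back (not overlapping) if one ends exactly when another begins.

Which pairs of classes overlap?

Barre Express & Cardio 30, Barre Express & Cardio 45, Barre Express & Dance Express, Barre Express & Rowing 30, Cardio 30 & Cardio 45, Cardio 30 & Dance Express, Cardio 30 & Rowing 30, Cardio 30 & Stretch Flow, Cardio 45 & Dance Express, Cardio 45 & Rowing 30, Dance Express & Rowing 30, Dance Express & Stretch Flow

Sorted by start: Stretch Flow, Dance Express, Cardio 30, Cardio 45, Rowing 30, Barre Express, Rowing 60.
Dance Express starts before Stretch Flow ends → Stretch Flow and Dance Express overlap.
Cardio 30 starts before Stretch Flow ends → Stretch Flow and Cardio 30 overlap.
Cardio 45 starts exactly when Stretch Flow ends (back-to-back, no overlap), so nothing later overlaps Stretch Flow either.
Cardio 30 starts before Dance Express ends → Dance Express and Cardio 30 overlap.
Cardio 45 starts before Dance Express ends → Dance Express and Cardio 45 overlap.
Rowing 30 starts before Dance Express ends → Dance Express and Rowing 30 overlap.
Barre Express starts before Dance Express ends → Dance Express and Barre Express overlap.
Rowing 60 starts after Dance Express ends.
Cardio 45 starts before Cardio 30 ends → Cardio 30 and Cardio 45 overlap.
Rowing 30 starts before Cardio 30 ends → Cardio 30 and Rowing 30 overlap.
Barre Express starts before Cardio 30 ends → Cardio 30 and Barre Express overlap.
Rowing 60 starts after Cardio 30 ends.
Rowing 30 starts before Cardio 45 ends → Cardio 45 and Rowing 30 overlap.
Barre Express starts before Cardio 45 ends → Cardio 45 and Barre Express overlap.
Rowing 60 starts after Cardio 45 ends.
Barre Express starts before Rowing 30 ends → Rowing 30 and Barre Express overlap.
Rowing 60 starts after Rowing 30 ends.
Rowing 60 starts after Barre Express ends.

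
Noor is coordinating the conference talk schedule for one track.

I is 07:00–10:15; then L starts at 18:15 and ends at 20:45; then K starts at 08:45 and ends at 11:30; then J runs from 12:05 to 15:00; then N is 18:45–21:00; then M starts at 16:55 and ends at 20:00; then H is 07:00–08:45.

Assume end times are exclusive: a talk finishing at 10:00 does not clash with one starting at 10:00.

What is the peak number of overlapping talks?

3

Walk through starts and ends in time order (an end at T is processed before a start at T):
07:00 start H → 1
07:00 start I → 2
08:45 end H → 1
08:45 start K → 2
10:15 end I → 1
11:30 end K → 0
12:05 start J → 1
15:00 end J → 0
16:55 start M → 1
18:15 start L → 2
18:45 start N → 3
20:00 end M → 2
20:45 end L → 1
21:00 end N → 0
Peak is 3, at 18:45 (L, M, N).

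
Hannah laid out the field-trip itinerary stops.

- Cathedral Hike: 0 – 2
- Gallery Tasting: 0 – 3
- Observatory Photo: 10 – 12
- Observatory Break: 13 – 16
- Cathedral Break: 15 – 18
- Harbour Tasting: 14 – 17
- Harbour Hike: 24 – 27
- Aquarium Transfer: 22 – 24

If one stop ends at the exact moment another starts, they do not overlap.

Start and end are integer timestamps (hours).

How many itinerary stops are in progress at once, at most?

Walk through starts and ends in time order (an end at T is processed before a start at T):
0 start Cathedral Hike → 1
0 start Gallery Tasting → 2
2 end Cathedral Hike → 1
3 end Gallery Tasting → 0
10 start Observatory Photo → 1
12 end Observatory Photo → 0
13 start Observatory Break → 1
14 start Harbour Tasting → 2
15 start Cathedral Break → 3
16 end Observatory Break → 2
17 end Harbour Tasting → 1
18 end Cathedral Break → 0
22 start Aquarium Transfer → 1
24 end Aquarium Transfer → 0
24 start Harbour Hike → 1
27 end Harbour Hike → 0
Peak is 3, at 15 (Cathedral Break, Harbour Tasting, Observatory Break).

3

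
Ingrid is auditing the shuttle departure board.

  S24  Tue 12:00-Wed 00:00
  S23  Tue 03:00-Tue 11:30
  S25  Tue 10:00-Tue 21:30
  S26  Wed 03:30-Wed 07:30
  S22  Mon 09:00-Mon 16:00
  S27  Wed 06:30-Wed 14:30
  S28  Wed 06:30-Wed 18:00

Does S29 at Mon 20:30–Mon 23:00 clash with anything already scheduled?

S22: ends Mon 16:00 at or before S29 starts Mon 20:30 → clear.
S23: starts Tue 03:00 at or after S29 ends Mon 23:00 → clear.
S25: starts Tue 10:00 at or after S29 ends Mon 23:00 → clear.
S24: starts Tue 12:00 at or after S29 ends Mon 23:00 → clear.
S26: starts Wed 03:30 at or after S29 ends Mon 23:00 → clear.
S27: starts Wed 06:30 at or after S29 ends Mon 23:00 → clear.
S28: starts Wed 06:30 at or after S29 ends Mon 23:00 → clear.

No — it doesn't clash with anything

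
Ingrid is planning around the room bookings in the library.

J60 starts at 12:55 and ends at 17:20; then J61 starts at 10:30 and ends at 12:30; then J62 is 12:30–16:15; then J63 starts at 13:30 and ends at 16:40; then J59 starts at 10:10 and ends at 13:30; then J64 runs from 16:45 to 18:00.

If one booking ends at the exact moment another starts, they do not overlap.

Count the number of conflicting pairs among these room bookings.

Check each pair: they overlap iff neither finishes before the other starts.
Sorted by start: J59, J61, J62, J60, J63, J64.
J61 starts before J59 ends → J59 and J61 overlap.
J62 starts before J59 ends → J59 and J62 overlap.
J60 starts before J59 ends → J59 and J60 overlap.
J63 starts exactly when J59 ends (back-to-back, no overlap); J59 is clear from here.
J62 starts exactly when J61 ends (back-to-back, no overlap); J61 is clear from here.
J60 starts before J62 ends → J62 and J60 overlap.
J63 starts before J62 ends → J62 and J63 overlap.
J64 starts after J62 ends.
J63 starts before J60 ends → J60 and J63 overlap.
J64 starts before J60 ends → J60 and J64 overlap.
J64 starts after J63 ends.
Overlapping pairs: J59 & J60, J59 & J61, J59 & J62, J60 & J62, J60 & J63, J60 & J64, J62 & J63 — 7 in total.

7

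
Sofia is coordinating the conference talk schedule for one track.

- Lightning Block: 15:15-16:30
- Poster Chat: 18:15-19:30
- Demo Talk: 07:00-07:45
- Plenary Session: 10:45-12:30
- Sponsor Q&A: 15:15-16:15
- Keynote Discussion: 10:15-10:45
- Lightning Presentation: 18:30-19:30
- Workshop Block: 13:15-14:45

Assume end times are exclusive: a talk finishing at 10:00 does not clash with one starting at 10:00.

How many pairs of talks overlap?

Sorted by start: Demo Talk, Keynote Discussion, Plenary Session, Workshop Block, Lightning Block, Sponsor Q&A, Poster Chat, Lightning Presentation.
Keynote Discussion starts after Demo Talk ends; Demo Talk is clear from here.
Plenary Session starts exactly when Keynote Discussion ends (back-to-back, no overlap); Keynote Discussion is clear from here.
Workshop Block starts after Plenary Session ends; Plenary Session is clear from here.
Lightning Block starts after Workshop Block ends; Workshop Block is clear from here.
Sponsor Q&A starts before Lightning Block ends → Lightning Block and Sponsor Q&A overlap.
Poster Chat starts after Lightning Block ends; Lightning Block is clear from here.
Poster Chat starts after Sponsor Q&A ends; Sponsor Q&A is clear from here.
Lightning Presentation starts before Poster Chat ends → Poster Chat and Lightning Presentation overlap.
Overlapping pairs: Lightning Block & Sponsor Q&A, Lightning Presentation & Poster Chat — 2 in total.

2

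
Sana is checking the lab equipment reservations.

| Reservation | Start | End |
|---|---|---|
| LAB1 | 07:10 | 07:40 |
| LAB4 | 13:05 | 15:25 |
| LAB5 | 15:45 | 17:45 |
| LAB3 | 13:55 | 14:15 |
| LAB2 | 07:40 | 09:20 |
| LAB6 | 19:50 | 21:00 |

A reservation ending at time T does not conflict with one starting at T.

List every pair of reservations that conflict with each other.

LAB3 & LAB4

Sorted by start: LAB1, LAB2, LAB4, LAB3, LAB5, LAB6.
LAB2 starts exactly when LAB1 ends (back-to-back, no overlap), so LAB1 has no further overlaps.
LAB4 starts after LAB2 ends, so LAB2 has no further overlaps.
LAB3 starts before LAB4 ends → LAB4 and LAB3 overlap.
LAB5 starts after LAB4 ends, so LAB4 has no further overlaps.
LAB5 starts after LAB3 ends, so LAB3 has no further overlaps.
LAB6 starts after LAB5 ends.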